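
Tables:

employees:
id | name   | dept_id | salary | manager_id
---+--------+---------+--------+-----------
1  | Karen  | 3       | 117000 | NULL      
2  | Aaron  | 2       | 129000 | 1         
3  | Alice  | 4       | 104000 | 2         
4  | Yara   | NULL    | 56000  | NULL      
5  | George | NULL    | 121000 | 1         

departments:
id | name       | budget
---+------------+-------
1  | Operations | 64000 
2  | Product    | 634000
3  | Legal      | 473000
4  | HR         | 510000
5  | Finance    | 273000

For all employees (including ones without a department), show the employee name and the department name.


LEFT JOIN keeps every row from employees (the left table); where dept_id has no match in departments, the department columns become NULL. Walk through each employee:
  - employee 1 (Karen): dept_id=3 -> matches Legal
  - employee 2 (Aaron): dept_id=2 -> matches Product
  - employee 3 (Alice): dept_id=4 -> matches HR
  - employee 4 (Yara): dept_id=NULL, no match -> kept with NULL
  - employee 5 (George): dept_id=NULL, no match -> kept with NULL
All 5 rows appear; 2 have NULL department.

SQL:
SELECT a.name, b.name AS department
FROM employees a
LEFT JOIN departments b ON a.dept_id = b.id

Result:
name   | department
-------+-----------
Karen  | Legal     
Aaron  | Product   
Alice  | HR        
Yara   | NULL      
George | NULL      


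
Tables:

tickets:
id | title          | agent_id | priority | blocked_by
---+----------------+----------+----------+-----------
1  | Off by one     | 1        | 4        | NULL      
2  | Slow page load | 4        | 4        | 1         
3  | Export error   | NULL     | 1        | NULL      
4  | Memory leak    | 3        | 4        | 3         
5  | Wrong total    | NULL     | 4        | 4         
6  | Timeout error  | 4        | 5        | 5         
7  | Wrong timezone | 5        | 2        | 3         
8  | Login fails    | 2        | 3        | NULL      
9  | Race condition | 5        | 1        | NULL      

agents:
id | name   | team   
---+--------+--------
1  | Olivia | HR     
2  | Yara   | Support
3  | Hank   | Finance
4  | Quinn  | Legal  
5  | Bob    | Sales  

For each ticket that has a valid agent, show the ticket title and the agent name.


INNER JOIN keeps only tickets rows whose agent_id matches an id in agents. Walk through each ticket:
  - ticket 1 (Off by one): agent_id=1 -> matches Olivia
  - ticket 2 (Slow page load): agent_id=4 -> matches Quinn
  - ticket 3 (Export error): agent_id=NULL, no match -> dropped
  - ticket 4 (Memory leak): agent_id=3 -> matches Hank
  - ticket 5 (Wrong total): agent_id=NULL, no match -> dropped
  - ticket 6 (Timeout error): agent_id=4 -> matches Quinn
  - ticket 7 (Wrong timezone): agent_id=5 -> matches Bob
  - ticket 8 (Login fails): agent_id=2 -> matches Yara
  - ticket 9 (Race condition): agent_id=5 -> matches Bob
So 2 of 9 rows are dropped.

SQL:
SELECT a.title, b.name AS agent
FROM tickets a
INNER JOIN agents b ON a.agent_id = b.id

Result:
title          | agent 
---------------+-------
Off by one     | Olivia
Slow page load | Quinn 
Memory leak    | Hank  
Timeout error  | Quinn 
Wrong timezone | Bob   
Login fails    | Yara  
Race condition | Bob   


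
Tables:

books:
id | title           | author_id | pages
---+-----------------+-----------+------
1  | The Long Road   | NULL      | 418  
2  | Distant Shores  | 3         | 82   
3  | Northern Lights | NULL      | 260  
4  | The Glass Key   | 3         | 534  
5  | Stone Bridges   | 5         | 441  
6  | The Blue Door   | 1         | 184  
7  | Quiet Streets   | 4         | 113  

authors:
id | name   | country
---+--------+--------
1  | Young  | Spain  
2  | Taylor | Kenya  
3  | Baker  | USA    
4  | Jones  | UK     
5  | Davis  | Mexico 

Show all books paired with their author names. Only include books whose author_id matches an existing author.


INNER JOIN keeps only books rows whose author_id matches an id in authors. Walk through each book:
  - book 1 (The Long Road): author_id=NULL, no match -> dropped
  - book 2 (Distant Shores): author_id=3 -> matches Baker
  - book 3 (Northern Lights): author_id=NULL, no match -> dropped
  - book 4 (The Glass Key): author_id=3 -> matches Baker
  - book 5 (Stone Bridges): author_id=5 -> matches Davis
  - book 6 (The Blue Door): author_id=1 -> matches Young
  - book 7 (Quiet Streets): author_id=4 -> matches Jones
So 2 of 7 rows are dropped.

SQL:
SELECT a.title, b.name AS author
FROM books a
INNER JOIN authors b ON a.author_id = b.id

Result:
title          | author
---------------+-------
Distant Shores | Baker 
The Glass Key  | Baker 
Stone Bridges  | Davis 
The Blue Door  | Young 
Quiet Streets  | Jones 


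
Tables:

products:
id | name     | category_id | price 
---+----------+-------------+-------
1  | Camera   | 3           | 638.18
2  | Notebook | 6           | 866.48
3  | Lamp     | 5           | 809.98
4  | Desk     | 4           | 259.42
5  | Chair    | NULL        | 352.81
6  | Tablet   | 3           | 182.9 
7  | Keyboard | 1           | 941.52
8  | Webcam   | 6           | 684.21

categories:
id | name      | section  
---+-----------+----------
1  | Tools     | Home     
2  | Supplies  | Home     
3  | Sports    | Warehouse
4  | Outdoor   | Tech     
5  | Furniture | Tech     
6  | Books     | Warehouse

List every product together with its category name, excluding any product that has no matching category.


INNER JOIN keeps only products rows whose category_id matches an id in categories. Walk through each product:
  - product 1 (Camera): category_id=3 -> matches Sports
  - product 2 (Notebook): category_id=6 -> matches Books
  - product 3 (Lamp): category_id=5 -> matches Furniture
  - product 4 (Desk): category_id=4 -> matches Outdoor
  - product 5 (Chair): category_id=NULL, no match -> dropped
  - product 6 (Tablet): category_id=3 -> matches Sports
  - product 7 (Keyboard): category_id=1 -> matches Tools
  - product 8 (Webcam): category_id=6 -> matches Books
So 1 of 8 rows is dropped.

SQL:
SELECT a.name, b.name AS category
FROM products a
INNER JOIN categories b ON a.category_id = b.id

Result:
name     | category 
---------+----------
Camera   | Sports   
Notebook | Books    
Lamp     | Furniture
Desk     | Outdoor  
Tablet   | Sports   
Keyboard | Tools    
Webcam   | Books    


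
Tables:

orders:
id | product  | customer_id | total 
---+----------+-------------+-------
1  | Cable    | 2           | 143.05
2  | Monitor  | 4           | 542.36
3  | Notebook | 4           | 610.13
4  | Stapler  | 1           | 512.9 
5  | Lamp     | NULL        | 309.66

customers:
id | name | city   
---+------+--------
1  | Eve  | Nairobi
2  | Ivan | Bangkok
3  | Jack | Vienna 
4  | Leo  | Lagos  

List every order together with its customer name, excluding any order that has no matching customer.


INNER JOIN keeps only orders rows whose customer_id matches an id in customers. Walk through each order:
  - order 1 (Cable): customer_id=2 -> matches Ivan
  - order 2 (Monitor): customer_id=4 -> matches Leo
  - order 3 (Notebook): customer_id=4 -> matches Leo
  - order 4 (Stapler): customer_id=1 -> matches Eve
  - order 5 (Lamp): customer_id=NULL, no match -> dropped
So 1 of 5 rows is dropped.

SQL:
SELECT a.product, b.name AS customer
FROM orders a
INNER JOIN customers b ON a.customer_id = b.id

Result:
product  | customer
---------+---------
Cable    | Ivan    
Monitor  | Leo     
Notebook | Leo     
Stapler  | Eve     


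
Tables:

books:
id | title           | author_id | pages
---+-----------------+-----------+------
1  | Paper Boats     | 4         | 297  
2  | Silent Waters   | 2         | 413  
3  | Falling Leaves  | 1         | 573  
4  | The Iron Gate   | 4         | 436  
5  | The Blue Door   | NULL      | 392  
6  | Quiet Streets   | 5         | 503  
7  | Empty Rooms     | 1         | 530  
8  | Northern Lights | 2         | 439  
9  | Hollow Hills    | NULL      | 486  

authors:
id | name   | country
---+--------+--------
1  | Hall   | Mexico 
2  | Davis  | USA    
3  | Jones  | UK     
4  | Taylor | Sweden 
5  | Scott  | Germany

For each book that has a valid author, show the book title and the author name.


INNER JOIN keeps only books rows whose author_id matches an id in authors. Walk through each book:
  - book 1 (Paper Boats): author_id=4 -> matches Taylor
  - book 2 (Silent Waters): author_id=2 -> matches Davis
  - book 3 (Falling Leaves): author_id=1 -> matches Hall
  - book 4 (The Iron Gate): author_id=4 -> matches Taylor
  - book 5 (The Blue Door): author_id=NULL, no match -> dropped
  - book 6 (Quiet Streets): author_id=5 -> matches Scott
  - book 7 (Empty Rooms): author_id=1 -> matches Hall
  - book 8 (Northern Lights): author_id=2 -> matches Davis
  - book 9 (Hollow Hills): author_id=NULL, no match -> dropped
So 2 of 9 rows are dropped.

SQL:
SELECT a.title, b.name AS author
FROM books a
INNER JOIN authors b ON a.author_id = b.id

Result:
title           | author
----------------+-------
Paper Boats     | Taylor
Silent Waters   | Davis 
Falling Leaves  | Hall  
The Iron Gate   | Taylor
Quiet Streets   | Scott 
Empty Rooms     | Hall  
Northern Lights | Davis 


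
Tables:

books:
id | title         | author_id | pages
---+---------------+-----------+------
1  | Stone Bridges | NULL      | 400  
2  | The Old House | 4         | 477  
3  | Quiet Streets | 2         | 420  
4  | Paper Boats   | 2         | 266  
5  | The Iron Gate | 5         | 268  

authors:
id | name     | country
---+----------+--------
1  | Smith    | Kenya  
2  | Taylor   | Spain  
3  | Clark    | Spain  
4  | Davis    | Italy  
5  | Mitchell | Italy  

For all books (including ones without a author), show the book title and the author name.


LEFT JOIN keeps every row from books (the left table); where author_id has no match in authors, the author columns become NULL. Walk through each book:
  - book 1 (Stone Bridges): author_id=NULL, no match -> kept with NULL
  - book 2 (The Old House): author_id=4 -> matches Davis
  - book 3 (Quiet Streets): author_id=2 -> matches Taylor
  - book 4 (Paper Boats): author_id=2 -> matches Taylor
  - book 5 (The Iron Gate): author_id=5 -> matches Mitchell
All 5 rows appear; 1 has NULL author.

SQL:
SELECT a.title, b.name AS author
FROM books a
LEFT JOIN authors b ON a.author_id = b.id

Result:
title         | author  
--------------+---------
Stone Bridges | NULL    
The Old House | Davis   
Quiet Streets | Taylor  
Paper Boats   | Taylor  
The Iron Gate | Mitchell


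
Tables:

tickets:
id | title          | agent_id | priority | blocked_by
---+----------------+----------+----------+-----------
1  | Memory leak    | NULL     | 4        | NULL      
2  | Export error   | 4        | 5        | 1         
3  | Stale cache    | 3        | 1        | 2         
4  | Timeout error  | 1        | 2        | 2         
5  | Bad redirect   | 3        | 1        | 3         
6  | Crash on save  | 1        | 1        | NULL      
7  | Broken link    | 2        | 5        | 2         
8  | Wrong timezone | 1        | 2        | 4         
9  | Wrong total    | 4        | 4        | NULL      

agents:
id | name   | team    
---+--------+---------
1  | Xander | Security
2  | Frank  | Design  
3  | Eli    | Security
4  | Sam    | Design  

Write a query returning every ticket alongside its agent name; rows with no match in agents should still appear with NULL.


LEFT JOIN keeps every row from tickets (the left table); where agent_id has no match in agents, the agent columns become NULL. Walk through each ticket:
  - ticket 1 (Memory leak): agent_id=NULL, no match -> kept with NULL
  - ticket 2 (Export error): agent_id=4 -> matches Sam
  - ticket 3 (Stale cache): agent_id=3 -> matches Eli
  - ticket 4 (Timeout error): agent_id=1 -> matches Xander
  - ticket 5 (Bad redirect): agent_id=3 -> matches Eli
  - ticket 6 (Crash on save): agent_id=1 -> matches Xander
  - ticket 7 (Broken link): agent_id=2 -> matches Frank
  - ticket 8 (Wrong timezone): agent_id=1 -> matches Xander
  - ticket 9 (Wrong total): agent_id=4 -> matches Sam
All 9 rows appear; 1 has NULL agent.

SQL:
SELECT a.title, b.name AS agent
FROM tickets a
LEFT JOIN agents b ON a.agent_id = b.id

Result:
title          | agent 
---------------+-------
Memory leak    | NULL  
Export error   | Sam   
Stale cache    | Eli   
Timeout error  | Xander
Bad redirect   | Eli   
Crash on save  | Xander
Broken link    | Frank 
Wrong timezone | Xander
Wrong total    | Sam   


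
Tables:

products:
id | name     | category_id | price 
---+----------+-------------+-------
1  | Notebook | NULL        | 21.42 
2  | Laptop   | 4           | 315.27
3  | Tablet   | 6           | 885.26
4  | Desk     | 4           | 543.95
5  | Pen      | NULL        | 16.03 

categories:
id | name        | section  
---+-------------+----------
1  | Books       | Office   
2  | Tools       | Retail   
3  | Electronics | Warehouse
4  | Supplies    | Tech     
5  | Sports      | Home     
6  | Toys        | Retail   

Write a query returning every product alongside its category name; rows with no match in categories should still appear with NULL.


LEFT JOIN keeps every row from products (the left table); where category_id has no match in categories, the category columns become NULL. Walk through each product:
  - product 1 (Notebook): category_id=NULL, no match -> kept with NULL
  - product 2 (Laptop): category_id=4 -> matches Supplies
  - product 3 (Tablet): category_id=6 -> matches Toys
  - product 4 (Desk): category_id=4 -> matches Supplies
  - product 5 (Pen): category_id=NULL, no match -> kept with NULL
All 5 rows appear; 2 have NULL category.

SQL:
SELECT a.name, b.name AS category
FROM products a
LEFT JOIN categories b ON a.category_id = b.id

Result:
name     | category
---------+---------
Notebook | NULL    
Laptop   | Supplies
Tablet   | Toys    
Desk     | Supplies
Pen      | NULL    


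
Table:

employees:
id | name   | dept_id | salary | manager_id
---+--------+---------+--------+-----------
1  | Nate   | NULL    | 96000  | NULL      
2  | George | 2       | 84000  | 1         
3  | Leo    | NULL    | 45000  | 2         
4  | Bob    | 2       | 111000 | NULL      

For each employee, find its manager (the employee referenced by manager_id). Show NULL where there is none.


This is a self-join: employees is joined to a second copy of itself, matching each row's manager_id to another row's id. Use LEFT JOIN so rows with manager_id=NULL are kept.
  - employee 1 (Nate): manager_id=NULL -> NULL
  - employee 2 (George): manager_id=1 -> Nate
  - employee 3 (Leo): manager_id=2 -> George
  - employee 4 (Bob): manager_id=NULL -> NULL

SQL:
SELECT a.name AS item, b.name AS manager
FROM employees a
LEFT JOIN employees b ON a.manager_id = b.id

Result:
item   | manager
-------+--------
Nate   | NULL   
George | Nate   
Leo    | George 
Bob    | NULL   


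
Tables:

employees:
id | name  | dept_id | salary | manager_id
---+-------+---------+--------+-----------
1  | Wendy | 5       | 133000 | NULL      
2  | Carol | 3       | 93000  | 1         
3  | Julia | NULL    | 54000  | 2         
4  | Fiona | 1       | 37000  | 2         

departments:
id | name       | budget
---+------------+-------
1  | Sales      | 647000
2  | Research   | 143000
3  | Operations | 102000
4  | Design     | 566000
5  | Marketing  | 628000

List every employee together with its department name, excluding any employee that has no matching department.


INNER JOIN keeps only employees rows whose dept_id matches an id in departments. Walk through each employee:
  - employee 1 (Wendy): dept_id=5 -> matches Marketing
  - employee 2 (Carol): dept_id=3 -> matches Operations
  - employee 3 (Julia): dept_id=NULL, no match -> dropped
  - employee 4 (Fiona): dept_id=1 -> matches Sales
So 1 of 4 rows is dropped.

SQL:
SELECT a.name, b.name AS department
FROM employees a
INNER JOIN departments b ON a.dept_id = b.id

Result:
name  | department
------+-----------
Wendy | Marketing 
Carol | Operations
Fiona | Sales     


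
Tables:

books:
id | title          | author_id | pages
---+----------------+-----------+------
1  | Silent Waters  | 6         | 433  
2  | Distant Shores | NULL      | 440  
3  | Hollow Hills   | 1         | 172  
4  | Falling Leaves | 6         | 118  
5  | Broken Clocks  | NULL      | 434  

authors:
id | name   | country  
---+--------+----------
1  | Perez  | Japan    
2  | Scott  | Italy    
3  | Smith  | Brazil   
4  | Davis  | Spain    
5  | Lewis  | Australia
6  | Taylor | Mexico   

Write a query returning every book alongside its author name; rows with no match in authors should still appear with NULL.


LEFT JOIN keeps every row from books (the left table); where author_id has no match in authors, the author columns become NULL. Walk through each book:
  - book 1 (Silent Waters): author_id=6 -> matches Taylor
  - book 2 (Distant Shores): author_id=NULL, no match -> kept with NULL
  - book 3 (Hollow Hills): author_id=1 -> matches Perez
  - book 4 (Falling Leaves): author_id=6 -> matches Taylor
  - book 5 (Broken Clocks): author_id=NULL, no match -> kept with NULL
All 5 rows appear; 2 have NULL author.

SQL:
SELECT a.title, b.name AS author
FROM books a
LEFT JOIN authors b ON a.author_id = b.id

Result:
title          | author
---------------+-------
Silent Waters  | Taylor
Distant Shores | NULL  
Hollow Hills   | Perez 
Falling Leaves | Taylor
Broken Clocks  | NULL  


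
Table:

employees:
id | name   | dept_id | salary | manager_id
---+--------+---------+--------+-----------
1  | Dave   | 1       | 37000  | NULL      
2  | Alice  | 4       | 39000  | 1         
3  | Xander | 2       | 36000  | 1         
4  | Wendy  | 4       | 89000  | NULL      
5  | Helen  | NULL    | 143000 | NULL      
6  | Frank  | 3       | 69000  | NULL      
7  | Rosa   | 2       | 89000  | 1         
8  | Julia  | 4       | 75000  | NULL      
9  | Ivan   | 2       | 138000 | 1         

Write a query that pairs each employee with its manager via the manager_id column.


This is a self-join: employees is joined to a second copy of itself, matching each row's manager_id to another row's id. Use LEFT JOIN so rows with manager_id=NULL are kept.
  - employee 1 (Dave): manager_id=NULL -> NULL
  - employee 2 (Alice): manager_id=1 -> Dave
  - employee 3 (Xander): manager_id=1 -> Dave
  - employee 4 (Wendy): manager_id=NULL -> NULL
  - employee 5 (Helen): manager_id=NULL -> NULL
  - employee 6 (Frank): manager_id=NULL -> NULL
  - employee 7 (Rosa): manager_id=1 -> Dave
  - employee 8 (Julia): manager_id=NULL -> NULL
  - employee 9 (Ivan): manager_id=1 -> Dave

SQL:
SELECT a.name AS item, b.name AS manager
FROM employees a
LEFT JOIN employees b ON a.manager_id = b.id

Result:
item   | manager
-------+--------
Dave   | NULL   
Alice  | Dave   
Xander | Dave   
Wendy  | NULL   
Helen  | NULL   
Frank  | NULL   
Rosa   | Dave   
Julia  | NULL   
Ivan   | Dave   


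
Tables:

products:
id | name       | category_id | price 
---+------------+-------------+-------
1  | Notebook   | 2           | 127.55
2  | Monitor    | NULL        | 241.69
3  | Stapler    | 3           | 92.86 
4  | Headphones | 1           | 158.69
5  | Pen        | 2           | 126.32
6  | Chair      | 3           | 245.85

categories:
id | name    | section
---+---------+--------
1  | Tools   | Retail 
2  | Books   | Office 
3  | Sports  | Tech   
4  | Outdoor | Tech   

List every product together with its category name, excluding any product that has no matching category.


INNER JOIN keeps only products rows whose category_id matches an id in categories. Walk through each product:
  - product 1 (Notebook): category_id=2 -> matches Books
  - product 2 (Monitor): category_id=NULL, no match -> dropped
  - product 3 (Stapler): category_id=3 -> matches Sports
  - product 4 (Headphones): category_id=1 -> matches Tools
  - product 5 (Pen): category_id=2 -> matches Books
  - product 6 (Chair): category_id=3 -> matches Sports
So 1 of 6 rows is dropped.

SQL:
SELECT a.name, b.name AS category
FROM products a
INNER JOIN categories b ON a.category_id = b.id

Result:
name       | category
-----------+---------
Notebook   | Books   
Stapler    | Sports  
Headphones | Tools   
Pen        | Books   
Chair      | Sports  


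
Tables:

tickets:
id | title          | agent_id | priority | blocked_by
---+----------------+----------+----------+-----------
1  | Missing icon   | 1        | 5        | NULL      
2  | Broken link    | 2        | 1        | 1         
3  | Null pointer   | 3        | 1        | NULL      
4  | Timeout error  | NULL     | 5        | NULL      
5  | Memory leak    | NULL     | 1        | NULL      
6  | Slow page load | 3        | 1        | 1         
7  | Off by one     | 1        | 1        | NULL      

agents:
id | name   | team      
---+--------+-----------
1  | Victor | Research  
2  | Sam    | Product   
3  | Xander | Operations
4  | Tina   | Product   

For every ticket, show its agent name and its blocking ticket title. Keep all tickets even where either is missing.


Two LEFT JOINs from the same base table tickets: one to agents via agent_id, one to tickets itself via blocked_by. Both are LEFT so every ticket is preserved.
Match against agents:
  - ticket 1 (Missing icon): agent_id=1 -> matches Victor
  - ticket 2 (Broken link): agent_id=2 -> matches Sam
  - ticket 3 (Null pointer): agent_id=3 -> matches Xander
  - ticket 4 (Timeout error): agent_id=NULL, no match -> kept with NULL
  - ticket 5 (Memory leak): agent_id=NULL, no match -> kept with NULL
  - ticket 6 (Slow page load): agent_id=3 -> matches Xander
  - ticket 7 (Off by one): agent_id=1 -> matches Victor
Match against tickets (self):
  - ticket 1 (Missing icon): blocked_by=NULL -> NULL
  - ticket 2 (Broken link): blocked_by=1 -> Missing icon
  - ticket 3 (Null pointer): blocked_by=NULL -> NULL
  - ticket 4 (Timeout error): blocked_by=NULL -> NULL
  - ticket 5 (Memory leak): blocked_by=NULL -> NULL
  - ticket 6 (Slow page load): blocked_by=1 -> Missing icon
  - ticket 7 (Off by one): blocked_by=NULL -> NULL

SQL:
SELECT a.title, b.name AS agent, c.title AS blocked_by
FROM tickets a
LEFT JOIN agents b ON a.agent_id = b.id
LEFT JOIN tickets c ON a.blocked_by = c.id

Result:
title          | agent  | blocked_by  
---------------+--------+-------------
Missing icon   | Victor | NULL        
Broken link    | Sam    | Missing icon
Null pointer   | Xander | NULL        
Timeout error  | NULL   | NULL        
Memory leak    | NULL   | NULL        
Slow page load | Xander | Missing icon
Off by one     | Victor | NULL        


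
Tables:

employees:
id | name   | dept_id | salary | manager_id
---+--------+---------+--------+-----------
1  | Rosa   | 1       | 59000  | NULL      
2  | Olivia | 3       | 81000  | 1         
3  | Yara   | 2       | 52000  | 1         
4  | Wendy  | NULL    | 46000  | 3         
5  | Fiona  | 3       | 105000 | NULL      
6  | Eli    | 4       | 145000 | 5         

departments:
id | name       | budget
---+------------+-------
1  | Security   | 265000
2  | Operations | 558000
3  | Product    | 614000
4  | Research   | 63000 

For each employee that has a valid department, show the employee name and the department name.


INNER JOIN keeps only employees rows whose dept_id matches an id in departments. Walk through each employee:
  - employee 1 (Rosa): dept_id=1 -> matches Security
  - employee 2 (Olivia): dept_id=3 -> matches Product
  - employee 3 (Yara): dept_id=2 -> matches Operations
  - employee 4 (Wendy): dept_id=NULL, no match -> dropped
  - employee 5 (Fiona): dept_id=3 -> matches Product
  - employee 6 (Eli): dept_id=4 -> matches Research
So 1 of 6 rows is dropped.

SQL:
SELECT a.name, b.name AS department
FROM employees a
INNER JOIN departments b ON a.dept_id = b.id

Result:
name   | department
-------+-----------
Rosa   | Security  
Olivia | Product   
Yara   | Operations
Fiona  | Product   
Eli    | Research  


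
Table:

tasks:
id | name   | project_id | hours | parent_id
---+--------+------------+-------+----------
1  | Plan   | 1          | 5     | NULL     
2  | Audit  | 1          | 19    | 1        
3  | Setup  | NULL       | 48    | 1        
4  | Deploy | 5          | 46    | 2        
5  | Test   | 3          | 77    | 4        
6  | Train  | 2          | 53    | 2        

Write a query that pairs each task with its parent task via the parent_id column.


This is a self-join: tasks is joined to a second copy of itself, matching each row's parent_id to another row's id. Use LEFT JOIN so rows with parent_id=NULL are kept.
  - task 1 (Plan): parent_id=NULL -> NULL
  - task 2 (Audit): parent_id=1 -> Plan
  - task 3 (Setup): parent_id=1 -> Plan
  - task 4 (Deploy): parent_id=2 -> Audit
  - task 5 (Test): parent_id=4 -> Deploy
  - task 6 (Train): parent_id=2 -> Audit

SQL:
SELECT a.name AS item, b.name AS parent
FROM tasks a
LEFT JOIN tasks b ON a.parent_id = b.id

Result:
item   | parent
-------+-------
Plan   | NULL  
Audit  | Plan  
Setup  | Plan  
Deploy | Audit 
Test   | Deploy
Train  | Audit 


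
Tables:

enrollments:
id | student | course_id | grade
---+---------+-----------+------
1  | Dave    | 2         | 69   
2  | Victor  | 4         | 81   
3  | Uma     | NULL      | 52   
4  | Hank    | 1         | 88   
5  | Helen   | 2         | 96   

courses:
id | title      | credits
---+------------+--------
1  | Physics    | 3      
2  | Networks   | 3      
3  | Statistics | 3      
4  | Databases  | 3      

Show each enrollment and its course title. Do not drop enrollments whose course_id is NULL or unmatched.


LEFT JOIN keeps every row from enrollments (the left table); where course_id has no match in courses, the course columns become NULL. Walk through each enrollment:
  - enrollment 1 (Dave): course_id=2 -> matches Networks
  - enrollment 2 (Victor): course_id=4 -> matches Databases
  - enrollment 3 (Uma): course_id=NULL, no match -> kept with NULL
  - enrollment 4 (Hank): course_id=1 -> matches Physics
  - enrollment 5 (Helen): course_id=2 -> matches Networks
All 5 rows appear; 1 has NULL course.

SQL:
SELECT a.student, b.title AS course
FROM enrollments a
LEFT JOIN courses b ON a.course_id = b.id

Result:
student | course   
--------+----------
Dave    | Networks 
Victor  | Databases
Uma     | NULL     
Hank    | Physics  
Helen   | Networks 


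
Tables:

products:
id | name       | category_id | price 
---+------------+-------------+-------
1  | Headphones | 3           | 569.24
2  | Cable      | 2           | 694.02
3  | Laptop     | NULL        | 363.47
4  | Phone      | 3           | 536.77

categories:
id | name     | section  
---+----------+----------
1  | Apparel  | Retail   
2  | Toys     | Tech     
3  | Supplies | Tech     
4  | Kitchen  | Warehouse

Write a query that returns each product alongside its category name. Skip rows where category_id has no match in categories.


INNER JOIN keeps only products rows whose category_id matches an id in categories. Walk through each product:
  - product 1 (Headphones): category_id=3 -> matches Supplies
  - product 2 (Cable): category_id=2 -> matches Toys
  - product 3 (Laptop): category_id=NULL, no match -> dropped
  - product 4 (Phone): category_id=3 -> matches Supplies
So 1 of 4 rows is dropped.

SQL:
SELECT a.name, b.name AS category
FROM products a
INNER JOIN categories b ON a.category_id = b.id

Result:
name       | category
-----------+---------
Headphones | Supplies
Cable      | Toys    
Phone      | Supplies


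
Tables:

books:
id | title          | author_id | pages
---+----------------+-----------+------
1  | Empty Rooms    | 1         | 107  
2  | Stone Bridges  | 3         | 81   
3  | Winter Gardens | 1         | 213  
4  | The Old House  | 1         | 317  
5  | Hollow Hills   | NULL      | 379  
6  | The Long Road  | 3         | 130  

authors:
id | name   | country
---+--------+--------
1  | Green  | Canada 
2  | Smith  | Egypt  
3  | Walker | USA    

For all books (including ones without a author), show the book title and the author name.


LEFT JOIN keeps every row from books (the left table); where author_id has no match in authors, the author columns become NULL. Walk through each book:
  - book 1 (Empty Rooms): author_id=1 -> matches Green
  - book 2 (Stone Bridges): author_id=3 -> matches Walker
  - book 3 (Winter Gardens): author_id=1 -> matches Green
  - book 4 (The Old House): author_id=1 -> matches Green
  - book 5 (Hollow Hills): author_id=NULL, no match -> kept with NULL
  - book 6 (The Long Road): author_id=3 -> matches Walker
All 6 rows appear; 1 has NULL author.

SQL:
SELECT a.title, b.name AS author
FROM books a
LEFT JOIN authors b ON a.author_id = b.id

Result:
title          | author
---------------+-------
Empty Rooms    | Green 
Stone Bridges  | Walker
Winter Gardens | Green 
The Old House  | Green 
Hollow Hills   | NULL  
The Long Road  | Walker


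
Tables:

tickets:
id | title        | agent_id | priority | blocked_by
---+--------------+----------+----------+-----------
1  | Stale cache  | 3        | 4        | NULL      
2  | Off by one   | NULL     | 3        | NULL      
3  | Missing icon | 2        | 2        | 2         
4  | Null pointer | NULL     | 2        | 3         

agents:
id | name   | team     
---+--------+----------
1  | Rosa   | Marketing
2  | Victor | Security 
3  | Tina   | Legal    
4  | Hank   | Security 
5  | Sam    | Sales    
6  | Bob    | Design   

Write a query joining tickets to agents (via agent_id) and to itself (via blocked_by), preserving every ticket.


Two LEFT JOINs from the same base table tickets: one to agents via agent_id, one to tickets itself via blocked_by. Both are LEFT so every ticket is preserved.
Match against agents:
  - ticket 1 (Stale cache): agent_id=3 -> matches Tina
  - ticket 2 (Off by one): agent_id=NULL, no match -> kept with NULL
  - ticket 3 (Missing icon): agent_id=2 -> matches Victor
  - ticket 4 (Null pointer): agent_id=NULL, no match -> kept with NULL
Match against tickets (self):
  - ticket 1 (Stale cache): blocked_by=NULL -> NULL
  - ticket 2 (Off by one): blocked_by=NULL -> NULL
  - ticket 3 (Missing icon): blocked_by=2 -> Off by one
  - ticket 4 (Null pointer): blocked_by=3 -> Missing icon

SQL:
SELECT a.title, b.name AS agent, c.title AS blocked_by
FROM tickets a
LEFT JOIN agents b ON a.agent_id = b.id
LEFT JOIN tickets c ON a.blocked_by = c.id

Result:
title        | agent  | blocked_by  
-------------+--------+-------------
Stale cache  | Tina   | NULL        
Off by one   | NULL   | NULL        
Missing icon | Victor | Off by one  
Null pointer | NULL   | Missing icon


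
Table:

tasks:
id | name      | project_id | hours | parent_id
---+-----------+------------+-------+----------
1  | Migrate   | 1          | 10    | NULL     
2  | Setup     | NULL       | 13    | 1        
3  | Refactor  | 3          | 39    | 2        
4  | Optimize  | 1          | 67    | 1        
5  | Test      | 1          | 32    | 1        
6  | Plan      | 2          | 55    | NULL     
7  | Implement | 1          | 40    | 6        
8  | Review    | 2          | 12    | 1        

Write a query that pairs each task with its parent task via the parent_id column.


This is a self-join: tasks is joined to a second copy of itself, matching each row's parent_id to another row's id. Use LEFT JOIN so rows with parent_id=NULL are kept.
  - task 1 (Migrate): parent_id=NULL -> NULL
  - task 2 (Setup): parent_id=1 -> Migrate
  - task 3 (Refactor): parent_id=2 -> Setup
  - task 4 (Optimize): parent_id=1 -> Migrate
  - task 5 (Test): parent_id=1 -> Migrate
  - task 6 (Plan): parent_id=NULL -> NULL
  - task 7 (Implement): parent_id=6 -> Plan
  - task 8 (Review): parent_id=1 -> Migrate

SQL:
SELECT a.name AS item, b.name AS parent
FROM tasks a
LEFT JOIN tasks b ON a.parent_id = b.id

Result:
item      | parent 
----------+--------
Migrate   | NULL   
Setup     | Migrate
Refactor  | Setup  
Optimize  | Migrate
Test      | Migrate
Plan      | NULL   
Implement | Plan   
Review    | Migrate


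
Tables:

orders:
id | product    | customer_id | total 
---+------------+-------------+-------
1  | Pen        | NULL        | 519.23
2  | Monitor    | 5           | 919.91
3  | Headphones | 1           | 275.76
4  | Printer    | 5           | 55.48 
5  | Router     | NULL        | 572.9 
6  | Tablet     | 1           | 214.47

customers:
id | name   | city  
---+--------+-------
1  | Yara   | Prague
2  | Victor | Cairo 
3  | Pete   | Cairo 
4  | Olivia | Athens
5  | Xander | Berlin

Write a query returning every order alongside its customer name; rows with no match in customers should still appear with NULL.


LEFT JOIN keeps every row from orders (the left table); where customer_id has no match in customers, the customer columns become NULL. Walk through each order:
  - order 1 (Pen): customer_id=NULL, no match -> kept with NULL
  - order 2 (Monitor): customer_id=5 -> matches Xander
  - order 3 (Headphones): customer_id=1 -> matches Yara
  - order 4 (Printer): customer_id=5 -> matches Xander
  - order 5 (Router): customer_id=NULL, no match -> kept with NULL
  - order 6 (Tablet): customer_id=1 -> matches Yara
All 6 rows appear; 2 have NULL customer.

SQL:
SELECT a.product, b.name AS customer
FROM orders a
LEFT JOIN customers b ON a.customer_id = b.id

Result:
product    | customer
-----------+---------
Pen        | NULL    
Monitor    | Xander  
Headphones | Yara    
Printer    | Xander  
Router     | NULL    
Tablet     | Yara    


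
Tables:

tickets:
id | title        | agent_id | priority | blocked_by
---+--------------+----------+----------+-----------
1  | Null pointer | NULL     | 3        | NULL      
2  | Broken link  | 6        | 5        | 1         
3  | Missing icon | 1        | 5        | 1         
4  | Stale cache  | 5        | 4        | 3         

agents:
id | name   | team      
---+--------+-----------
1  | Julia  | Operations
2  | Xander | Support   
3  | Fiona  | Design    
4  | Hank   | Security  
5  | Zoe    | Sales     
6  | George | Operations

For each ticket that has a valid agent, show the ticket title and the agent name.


INNER JOIN keeps only tickets rows whose agent_id matches an id in agents. Walk through each ticket:
  - ticket 1 (Null pointer): agent_id=NULL, no match -> dropped
  - ticket 2 (Broken link): agent_id=6 -> matches George
  - ticket 3 (Missing icon): agent_id=1 -> matches Julia
  - ticket 4 (Stale cache): agent_id=5 -> matches Zoe
So 1 of 4 rows is dropped.

SQL:
SELECT a.title, b.name AS agent
FROM tickets a
INNER JOIN agents b ON a.agent_id = b.id

Result:
title        | agent 
-------------+-------
Broken link  | George
Missing icon | Julia 
Stale cache  | Zoe   


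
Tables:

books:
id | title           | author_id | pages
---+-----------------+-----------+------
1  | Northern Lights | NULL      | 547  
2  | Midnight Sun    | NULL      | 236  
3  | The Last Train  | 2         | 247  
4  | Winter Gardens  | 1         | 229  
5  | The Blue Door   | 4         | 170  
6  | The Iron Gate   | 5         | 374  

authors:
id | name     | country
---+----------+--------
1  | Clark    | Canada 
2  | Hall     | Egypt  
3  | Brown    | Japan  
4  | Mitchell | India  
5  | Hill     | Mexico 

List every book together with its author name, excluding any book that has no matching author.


INNER JOIN keeps only books rows whose author_id matches an id in authors. Walk through each book:
  - book 1 (Northern Lights): author_id=NULL, no match -> dropped
  - book 2 (Midnight Sun): author_id=NULL, no match -> dropped
  - book 3 (The Last Train): author_id=2 -> matches Hall
  - book 4 (Winter Gardens): author_id=1 -> matches Clark
  - book 5 (The Blue Door): author_id=4 -> matches Mitchell
  - book 6 (The Iron Gate): author_id=5 -> matches Hill
So 2 of 6 rows are dropped.

SQL:
SELECT a.title, b.name AS author
FROM books a
INNER JOIN authors b ON a.author_id = b.id

Result:
title          | author  
---------------+---------
The Last Train | Hall    
Winter Gardens | Clark   
The Blue Door  | Mitchell
The Iron Gate  | Hill    


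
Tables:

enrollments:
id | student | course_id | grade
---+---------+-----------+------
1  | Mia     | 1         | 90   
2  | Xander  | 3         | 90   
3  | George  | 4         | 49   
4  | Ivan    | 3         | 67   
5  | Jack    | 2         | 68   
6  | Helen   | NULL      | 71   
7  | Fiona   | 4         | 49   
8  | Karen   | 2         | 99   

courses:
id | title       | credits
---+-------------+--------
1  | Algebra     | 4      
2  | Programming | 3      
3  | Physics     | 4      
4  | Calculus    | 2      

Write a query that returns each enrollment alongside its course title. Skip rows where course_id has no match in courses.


INNER JOIN keeps only enrollments rows whose course_id matches an id in courses. Walk through each enrollment:
  - enrollment 1 (Mia): course_id=1 -> matches Algebra
  - enrollment 2 (Xander): course_id=3 -> matches Physics
  - enrollment 3 (George): course_id=4 -> matches Calculus
  - enrollment 4 (Ivan): course_id=3 -> matches Physics
  - enrollment 5 (Jack): course_id=2 -> matches Programming
  - enrollment 6 (Helen): course_id=NULL, no match -> dropped
  - enrollment 7 (Fiona): course_id=4 -> matches Calculus
  - enrollment 8 (Karen): course_id=2 -> matches Programming
So 1 of 8 rows is dropped.

SQL:
SELECT a.student, b.title AS course
FROM enrollments a
INNER JOIN courses b ON a.course_id = b.id

Result:
student | course     
--------+------------
Mia     | Algebra    
Xander  | Physics    
George  | Calculus   
Ivan    | Physics    
Jack    | Programming
Fiona   | Calculus   
Karen   | Programming


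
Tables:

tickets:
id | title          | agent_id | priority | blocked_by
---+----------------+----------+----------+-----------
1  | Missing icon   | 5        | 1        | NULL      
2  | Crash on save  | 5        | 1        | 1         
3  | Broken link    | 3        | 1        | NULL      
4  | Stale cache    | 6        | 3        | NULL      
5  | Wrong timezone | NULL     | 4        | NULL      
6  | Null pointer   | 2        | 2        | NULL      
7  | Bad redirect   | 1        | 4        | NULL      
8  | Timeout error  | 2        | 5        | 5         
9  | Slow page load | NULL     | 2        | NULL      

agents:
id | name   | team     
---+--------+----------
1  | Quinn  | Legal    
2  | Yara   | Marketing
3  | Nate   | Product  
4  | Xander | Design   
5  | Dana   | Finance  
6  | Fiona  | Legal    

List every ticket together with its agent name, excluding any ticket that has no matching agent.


INNER JOIN keeps only tickets rows whose agent_id matches an id in agents. Walk through each ticket:
  - ticket 1 (Missing icon): agent_id=5 -> matches Dana
  - ticket 2 (Crash on save): agent_id=5 -> matches Dana
  - ticket 3 (Broken link): agent_id=3 -> matches Nate
  - ticket 4 (Stale cache): agent_id=6 -> matches Fiona
  - ticket 5 (Wrong timezone): agent_id=NULL, no match -> dropped
  - ticket 6 (Null pointer): agent_id=2 -> matches Yara
  - ticket 7 (Bad redirect): agent_id=1 -> matches Quinn
  - ticket 8 (Timeout error): agent_id=2 -> matches Yara
  - ticket 9 (Slow page load): agent_id=NULL, no match -> dropped
So 2 of 9 rows are dropped.

SQL:
SELECT a.title, b.name AS agent
FROM tickets a
INNER JOIN agents b ON a.agent_id = b.id

Result:
title         | agent
--------------+------
Missing icon  | Dana 
Crash on save | Dana 
Broken link   | Nate 
Stale cache   | Fiona
Null pointer  | Yara 
Bad redirect  | Quinn
Timeout error | Yara 


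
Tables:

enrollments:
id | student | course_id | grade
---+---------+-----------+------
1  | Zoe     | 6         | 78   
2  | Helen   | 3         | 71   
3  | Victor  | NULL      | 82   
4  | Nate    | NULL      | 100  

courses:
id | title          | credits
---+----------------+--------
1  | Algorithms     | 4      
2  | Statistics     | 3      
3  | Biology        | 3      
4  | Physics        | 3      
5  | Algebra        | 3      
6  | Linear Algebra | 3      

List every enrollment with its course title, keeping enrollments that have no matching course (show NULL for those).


LEFT JOIN keeps every row from enrollments (the left table); where course_id has no match in courses, the course columns become NULL. Walk through each enrollment:
  - enrollment 1 (Zoe): course_id=6 -> matches Linear Algebra
  - enrollment 2 (Helen): course_id=3 -> matches Biology
  - enrollment 3 (Victor): course_id=NULL, no match -> kept with NULL
  - enrollment 4 (Nate): course_id=NULL, no match -> kept with NULL
All 4 rows appear; 2 have NULL course.

SQL:
SELECT a.student, b.title AS course
FROM enrollments a
LEFT JOIN courses b ON a.course_id = b.id

Result:
student | course        
--------+---------------
Zoe     | Linear Algebra
Helen   | Biology       
Victor  | NULL          
Nate    | NULL          
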